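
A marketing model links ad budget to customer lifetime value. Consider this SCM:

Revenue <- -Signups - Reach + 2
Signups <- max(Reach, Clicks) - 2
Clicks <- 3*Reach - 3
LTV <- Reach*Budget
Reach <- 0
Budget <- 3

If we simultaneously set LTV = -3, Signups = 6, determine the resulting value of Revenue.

-4

Setting LTV = -3, Signups = 6 by intervention discards those variables' equations.
Revenue = -Signups - Reach + 2  [with Signups=6, Reach=0]  = -4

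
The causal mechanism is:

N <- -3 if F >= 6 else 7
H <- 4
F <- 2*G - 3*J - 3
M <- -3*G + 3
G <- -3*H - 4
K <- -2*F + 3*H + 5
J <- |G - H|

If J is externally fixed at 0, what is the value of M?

The intervention breaks the incoming arrows to J: J <- |G - H| no longer applies, and J = 0.
M is not downstream of the intervention, so its value is determined by the original equations.
G = -3*H - 4  [with H=4]  = -16
M = -3*G + 3  [with G=-16]  = 51

51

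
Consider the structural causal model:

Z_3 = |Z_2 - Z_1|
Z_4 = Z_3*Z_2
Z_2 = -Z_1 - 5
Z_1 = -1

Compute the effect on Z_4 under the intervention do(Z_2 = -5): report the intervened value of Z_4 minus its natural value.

Under do(Z_2=-5), the mechanism Z_2 = -Z_1 - 5 is discarded; Z_2 is fixed at -5.
Z_3 = |Z_2 - Z_1|  [with Z_2=-5, Z_1=-1]  = 4
Z_4 = Z_3*Z_2  [with Z_3=4, Z_2=-5]  = -20
Without intervention: Z_2 = -Z_1 - 5  [with Z_1=-1]  = -4; Z_3 = |Z_2 - Z_1|  [with Z_2=-4, Z_1=-1]  = 3; Z_4 = Z_3*Z_2  [with Z_3=3, Z_2=-4]  = -12.
Change = -20 − (-12) = -8.

-8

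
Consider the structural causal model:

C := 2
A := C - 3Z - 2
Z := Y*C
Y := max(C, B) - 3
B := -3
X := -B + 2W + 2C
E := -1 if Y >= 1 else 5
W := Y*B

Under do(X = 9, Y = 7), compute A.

-42

The joint intervention fixes X = 9, Y = 7, removing each variable's own equation.
Z = Y*C  [with Y=7, C=2]  = 14
A = C - 3Z - 2  [with C=2, Z=14]  = -42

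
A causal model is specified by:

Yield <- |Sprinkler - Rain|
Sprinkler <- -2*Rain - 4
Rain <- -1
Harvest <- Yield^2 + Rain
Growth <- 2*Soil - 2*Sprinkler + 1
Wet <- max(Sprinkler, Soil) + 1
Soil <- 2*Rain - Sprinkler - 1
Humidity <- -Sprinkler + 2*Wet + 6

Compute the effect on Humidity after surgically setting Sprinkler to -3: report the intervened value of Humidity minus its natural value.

3

Under do(Sprinkler=-3), the mechanism Sprinkler <- -2*Rain - 4 is discarded; Sprinkler is fixed at -3.
Soil = 2*Rain - Sprinkler - 1  [with Rain=-1, Sprinkler=-3]  = 0
Wet = max(Sprinkler, Soil) + 1  [with Sprinkler=-3, Soil=0]  = 1
Humidity = -Sprinkler + 2*Wet + 6  [with Sprinkler=-3, Wet=1]  = 11
Without intervention: Sprinkler = -2*Rain - 4  [with Rain=-1]  = -2; Soil = 2*Rain - Sprinkler - 1  [with Rain=-1, Sprinkler=-2]  = -1; Wet = max(Sprinkler, Soil) + 1  [with Sprinkler=-2, Soil=-1]  = 0; Humidity = -Sprinkler + 2*Wet + 6  [with Sprinkler=-2, Wet=0]  = 8.
Change = 11 − 8 = 3.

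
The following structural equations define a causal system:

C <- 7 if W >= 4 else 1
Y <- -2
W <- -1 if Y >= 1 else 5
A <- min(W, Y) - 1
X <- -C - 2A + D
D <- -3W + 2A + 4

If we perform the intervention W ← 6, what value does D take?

Under do(W=6), the mechanism W <- -1 if Y >= 1 else 5 is discarded; W is fixed at 6.
A = min(W, Y) - 1  [with W=6, Y=-2]  = -3
D = -3W + 2A + 4  [with W=6, A=-3]  = -20

-20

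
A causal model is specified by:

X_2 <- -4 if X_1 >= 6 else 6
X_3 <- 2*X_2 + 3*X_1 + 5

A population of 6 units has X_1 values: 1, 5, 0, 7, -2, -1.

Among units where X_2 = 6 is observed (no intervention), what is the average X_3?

18.8

Conditioning on X_2=6 selects the 5 unit(s) with X_1 ∈ {1, 5, 0, -2, -1}. Their X_3 values: 20, 32, 17, 11, 14. Mean = 18.8.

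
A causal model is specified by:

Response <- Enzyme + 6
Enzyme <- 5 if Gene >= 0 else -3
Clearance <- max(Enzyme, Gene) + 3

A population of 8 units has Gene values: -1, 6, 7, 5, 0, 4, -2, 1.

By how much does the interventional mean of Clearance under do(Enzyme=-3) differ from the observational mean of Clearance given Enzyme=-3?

Every unit gets Enzyme=-3 under the intervention. Clearance values become 2, 9, 10, 8, 3, 7, 1, 4; E[Clearance|do(Enzyme=-3)] = 5.5.
Observing Enzyme=-3 restricts to units where Enzyme's equation naturally yields -3: Gene ∈ {-1, -2}. In that subpopulation Clearance = 2, 1, mean 1.5.
Difference = 5.5 − 1.5 = 4.

4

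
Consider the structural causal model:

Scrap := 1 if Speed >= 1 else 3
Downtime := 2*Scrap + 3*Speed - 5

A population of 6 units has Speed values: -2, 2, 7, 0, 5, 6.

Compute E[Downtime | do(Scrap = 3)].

10

Every unit gets Scrap=3 under the intervention. Downtime values become -5, 7, 22, 1, 16, 19; E[Downtime|do(Scrap=3)] = 10.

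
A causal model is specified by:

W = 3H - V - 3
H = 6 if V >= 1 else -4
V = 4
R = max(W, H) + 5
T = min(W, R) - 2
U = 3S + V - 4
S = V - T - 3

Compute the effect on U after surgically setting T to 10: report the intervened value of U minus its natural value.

-3

Under do(T=10), the mechanism T = min(W, R) - 2 is discarded; T is fixed at 10.
S = V - T - 3  [with V=4, T=10]  = -9
U = 3S + V - 4  [with S=-9, V=4]  = -27
Without intervention: H = 6 if V >= 1 else -4  [with V=4]  = 6; W = 3H - V - 3  [with H=6, V=4]  = 11; R = max(W, H) + 5  [with W=11, H=6]  = 16; T = min(W, R) - 2  [with W=11, R=16]  = 9; S = V - T - 3  [with V=4, T=9]  = -8; U = 3S + V - 4  [with S=-8, V=4]  = -24.
Change = -27 − (-24) = -3.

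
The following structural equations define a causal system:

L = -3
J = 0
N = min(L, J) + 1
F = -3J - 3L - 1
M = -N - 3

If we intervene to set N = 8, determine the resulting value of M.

-11

do(N=8) replaces the equation N = min(L, J) + 1 with the constant N = 8.
M = -N - 3  [with N=8]  = -11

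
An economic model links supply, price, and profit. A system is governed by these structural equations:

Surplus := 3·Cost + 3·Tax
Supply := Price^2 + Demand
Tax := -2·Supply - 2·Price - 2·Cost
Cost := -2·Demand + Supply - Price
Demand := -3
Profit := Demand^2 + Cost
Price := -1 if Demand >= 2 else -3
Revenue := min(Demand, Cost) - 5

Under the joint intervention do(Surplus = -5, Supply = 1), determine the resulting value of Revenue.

-8

The joint intervention fixes Surplus = -5, Supply = 1, removing each variable's own equation.
Price = -1 if Demand >= 2 else -3  [with Demand=-3]  = -3
Cost = -2·Demand + Supply - Price  [with Demand=-3, Supply=1, Price=-3]  = 10
Revenue = min(Demand, Cost) - 5  [with Demand=-3, Cost=10]  = -8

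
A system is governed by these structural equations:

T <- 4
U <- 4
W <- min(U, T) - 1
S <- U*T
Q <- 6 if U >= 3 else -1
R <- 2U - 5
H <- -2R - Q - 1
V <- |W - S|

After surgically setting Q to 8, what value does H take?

Under do(Q=8), the mechanism Q <- 6 if U >= 3 else -1 is discarded; Q is fixed at 8.
R = 2U - 5  [with U=4]  = 3
H = -2R - Q - 1  [with R=3, Q=8]  = -15

-15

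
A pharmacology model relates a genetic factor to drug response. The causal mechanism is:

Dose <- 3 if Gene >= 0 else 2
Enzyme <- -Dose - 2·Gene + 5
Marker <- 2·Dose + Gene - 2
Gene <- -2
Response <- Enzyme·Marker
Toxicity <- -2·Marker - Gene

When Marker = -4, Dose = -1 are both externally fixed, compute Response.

-40

The joint intervention fixes Marker = -4, Dose = -1, removing each variable's own equation.
Enzyme = -Dose - 2·Gene + 5  [with Dose=-1, Gene=-2]  = 10
Response = Enzyme·Marker  [with Enzyme=10, Marker=-4]  = -40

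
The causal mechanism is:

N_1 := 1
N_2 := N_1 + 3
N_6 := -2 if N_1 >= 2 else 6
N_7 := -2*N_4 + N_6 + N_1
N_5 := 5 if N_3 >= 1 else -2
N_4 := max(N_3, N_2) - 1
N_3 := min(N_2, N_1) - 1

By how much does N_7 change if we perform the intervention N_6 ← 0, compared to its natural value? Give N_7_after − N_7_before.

Intervening sets N_6 = 0 and removes its equation (N_6 := -2 if N_1 >= 2 else 6).
N_2 = N_1 + 3  [with N_1=1]  = 4
N_3 = min(N_2, N_1) - 1  [with N_2=4, N_1=1]  = 0
N_4 = max(N_3, N_2) - 1  [with N_3=0, N_2=4]  = 3
N_7 = -2*N_4 + N_6 + N_1  [with N_4=3, N_6=0, N_1=1]  = -5
Without intervention: N_2 = N_1 + 3  [with N_1=1]  = 4; N_3 = min(N_2, N_1) - 1  [with N_2=4, N_1=1]  = 0; N_4 = max(N_3, N_2) - 1  [with N_3=0, N_2=4]  = 3; N_6 = -2 if N_1 >= 2 else 6  [with N_1=1]  = 6; N_7 = -2*N_4 + N_6 + N_1  [with N_4=3, N_6=6, N_1=1]  = 1.
Change = -5 − 1 = -6.

-6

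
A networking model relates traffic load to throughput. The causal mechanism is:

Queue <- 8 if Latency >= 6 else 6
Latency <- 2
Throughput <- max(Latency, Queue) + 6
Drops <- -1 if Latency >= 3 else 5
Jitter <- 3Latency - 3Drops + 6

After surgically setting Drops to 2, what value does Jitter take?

6

The intervention breaks the incoming arrows to Drops: Drops <- -1 if Latency >= 3 else 5 no longer applies, and Drops = 2.
Jitter = 3Latency - 3Drops + 6  [with Latency=2, Drops=2]  = 6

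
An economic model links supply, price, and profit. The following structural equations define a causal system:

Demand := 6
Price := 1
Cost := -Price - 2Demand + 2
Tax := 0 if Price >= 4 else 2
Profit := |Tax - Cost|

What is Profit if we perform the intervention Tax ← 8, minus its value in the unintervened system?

6

Intervening sets Tax = 8 and removes its equation (Tax := 0 if Price >= 4 else 2).
Cost = -Price - 2Demand + 2  [with Price=1, Demand=6]  = -11
Profit = |Tax - Cost|  [with Tax=8, Cost=-11]  = 19
Without intervention: Cost = -Price - 2Demand + 2  [with Price=1, Demand=6]  = -11; Tax = 0 if Price >= 4 else 2  [with Price=1]  = 2; Profit = |Tax - Cost|  [with Tax=2, Cost=-11]  = 13.
Change = 19 − 13 = 6.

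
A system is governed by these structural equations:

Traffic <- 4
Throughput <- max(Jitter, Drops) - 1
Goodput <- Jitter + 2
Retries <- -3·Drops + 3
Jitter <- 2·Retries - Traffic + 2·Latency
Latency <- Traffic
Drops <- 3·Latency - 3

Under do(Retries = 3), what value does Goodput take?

12

The intervention breaks the incoming arrows to Retries: Retries <- -3·Drops + 3 no longer applies, and Retries = 3.
Latency = Traffic  [with Traffic=4]  = 4
Jitter = 2·Retries - Traffic + 2·Latency  [with Retries=3, Traffic=4, Latency=4]  = 10
Goodput = Jitter + 2  [with Jitter=10]  = 12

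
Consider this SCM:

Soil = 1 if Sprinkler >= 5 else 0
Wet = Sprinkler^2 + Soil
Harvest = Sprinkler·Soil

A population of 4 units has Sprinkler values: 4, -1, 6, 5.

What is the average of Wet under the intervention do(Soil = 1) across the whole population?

20.5

Every unit gets Soil=1 under the intervention. Wet values become 17, 2, 37, 26; E[Wet|do(Soil=1)] = 20.5.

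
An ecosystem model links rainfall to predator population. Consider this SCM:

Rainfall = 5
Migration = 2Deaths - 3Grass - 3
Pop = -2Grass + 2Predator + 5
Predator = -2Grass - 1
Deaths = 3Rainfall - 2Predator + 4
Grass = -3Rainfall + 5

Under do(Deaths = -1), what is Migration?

25

Intervening sets Deaths = -1 and removes its equation (Deaths = 3Rainfall - 2Predator + 4).
Grass = -3Rainfall + 5  [with Rainfall=5]  = -10
Migration = 2Deaths - 3Grass - 3  [with Deaths=-1, Grass=-10]  = 25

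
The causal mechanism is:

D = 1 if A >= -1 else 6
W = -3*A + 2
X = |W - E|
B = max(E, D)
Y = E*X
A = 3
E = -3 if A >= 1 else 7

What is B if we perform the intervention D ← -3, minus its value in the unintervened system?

Under do(D=-3), the mechanism D = 1 if A >= -1 else 6 is discarded; D is fixed at -3.
E = -3 if A >= 1 else 7  [with A=3]  = -3
B = max(E, D)  [with E=-3, D=-3]  = -3
Without intervention: D = 1 if A >= -1 else 6  [with A=3]  = 1; E = -3 if A >= 1 else 7  [with A=3]  = -3; B = max(E, D)  [with E=-3, D=1]  = 1.
Change = -3 − 1 = -4.

-4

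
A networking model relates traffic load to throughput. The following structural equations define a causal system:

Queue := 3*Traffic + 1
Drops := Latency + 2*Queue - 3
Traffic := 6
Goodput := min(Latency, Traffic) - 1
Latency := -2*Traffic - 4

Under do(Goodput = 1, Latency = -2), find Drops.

Setting Goodput = 1, Latency = -2 by intervention discards those variables' equations.
Queue = 3*Traffic + 1  [with Traffic=6]  = 19
Drops = Latency + 2*Queue - 3  [with Latency=-2, Queue=19]  = 33

33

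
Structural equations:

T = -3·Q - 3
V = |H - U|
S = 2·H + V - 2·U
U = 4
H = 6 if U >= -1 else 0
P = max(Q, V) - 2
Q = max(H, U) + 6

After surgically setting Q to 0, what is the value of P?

0

The intervention breaks the incoming arrows to Q: Q = max(H, U) + 6 no longer applies, and Q = 0.
H = 6 if U >= -1 else 0  [with U=4]  = 6
V = |H - U|  [with H=6, U=4]  = 2
P = max(Q, V) - 2  [with Q=0, V=2]  = 0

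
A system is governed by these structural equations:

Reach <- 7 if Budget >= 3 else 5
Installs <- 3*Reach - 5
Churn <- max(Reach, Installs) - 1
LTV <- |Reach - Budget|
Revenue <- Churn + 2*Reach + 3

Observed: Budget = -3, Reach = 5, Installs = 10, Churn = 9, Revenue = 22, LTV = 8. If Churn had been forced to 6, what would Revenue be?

Intervening sets Churn = 6 and removes its equation (Churn <- max(Reach, Installs) - 1).
Reach = 7 if Budget >= 3 else 5  [with Budget=-3]  = 5
Revenue = Churn + 2*Reach + 3  [with Churn=6, Reach=5]  = 19

19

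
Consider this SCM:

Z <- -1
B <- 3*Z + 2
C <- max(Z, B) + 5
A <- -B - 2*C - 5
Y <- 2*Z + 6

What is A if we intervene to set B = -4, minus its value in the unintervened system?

3

Under do(B=-4), the mechanism B <- 3*Z + 2 is discarded; B is fixed at -4.
C = max(Z, B) + 5  [with Z=-1, B=-4]  = 4
A = -B - 2*C - 5  [with B=-4, C=4]  = -9
Without intervention: B = 3*Z + 2  [with Z=-1]  = -1; C = max(Z, B) + 5  [with Z=-1, B=-1]  = 4; A = -B - 2*C - 5  [with B=-1, C=4]  = -12.
Change = -9 − (-12) = 3.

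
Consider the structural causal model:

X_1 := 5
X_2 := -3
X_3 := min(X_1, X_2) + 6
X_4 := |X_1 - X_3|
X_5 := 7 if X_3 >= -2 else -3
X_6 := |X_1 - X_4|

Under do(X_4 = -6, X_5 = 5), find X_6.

The joint intervention fixes X_4 = -6, X_5 = 5, removing each variable's own equation.
X_6 = |X_1 - X_4|  [with X_1=5, X_4=-6]  = 11

11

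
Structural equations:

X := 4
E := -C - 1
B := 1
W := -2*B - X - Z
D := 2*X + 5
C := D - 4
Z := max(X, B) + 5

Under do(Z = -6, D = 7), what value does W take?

Setting Z = -6, D = 7 by intervention discards those variables' equations.
W = -2*B - X - Z  [with B=1, X=4, Z=-6]  = 0

0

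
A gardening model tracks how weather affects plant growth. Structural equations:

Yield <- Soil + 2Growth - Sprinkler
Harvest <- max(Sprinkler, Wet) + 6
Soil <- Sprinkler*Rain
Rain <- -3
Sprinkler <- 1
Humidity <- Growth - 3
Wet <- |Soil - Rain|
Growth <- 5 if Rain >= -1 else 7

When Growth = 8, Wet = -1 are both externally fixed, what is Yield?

12

Setting Growth = 8, Wet = -1 by intervention discards those variables' equations.
Soil = Sprinkler*Rain  [with Sprinkler=1, Rain=-3]  = -3
Yield = Soil + 2Growth - Sprinkler  [with Soil=-3, Growth=8, Sprinkler=1]  = 12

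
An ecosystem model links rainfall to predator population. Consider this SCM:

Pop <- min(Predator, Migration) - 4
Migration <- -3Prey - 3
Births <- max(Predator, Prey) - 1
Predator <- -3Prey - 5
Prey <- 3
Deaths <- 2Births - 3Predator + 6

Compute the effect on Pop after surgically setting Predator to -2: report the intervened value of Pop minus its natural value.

Under do(Predator=-2), the mechanism Predator <- -3Prey - 5 is discarded; Predator is fixed at -2.
Migration = -3Prey - 3  [with Prey=3]  = -12
Pop = min(Predator, Migration) - 4  [with Predator=-2, Migration=-12]  = -16
Without intervention: Predator = -3Prey - 5  [with Prey=3]  = -14; Migration = -3Prey - 3  [with Prey=3]  = -12; Pop = min(Predator, Migration) - 4  [with Predator=-14, Migration=-12]  = -18.
Change = -16 − (-18) = 2.

2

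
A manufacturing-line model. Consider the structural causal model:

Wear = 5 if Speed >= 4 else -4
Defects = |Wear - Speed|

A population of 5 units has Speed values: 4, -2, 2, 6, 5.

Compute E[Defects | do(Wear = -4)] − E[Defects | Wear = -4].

Under do(Wear=-4), Wear's equation is replaced by Wear=-4 for every unit. Per-unit Defects: 8, 2, 6, 10, 9. Mean = 7.
E[Defects|Wear=-4] averages over only the 2 units with Wear=-4 (Speed = -2, 2): Defects = 2, 6, mean 4.
Difference = 7 − 4 = 3.

3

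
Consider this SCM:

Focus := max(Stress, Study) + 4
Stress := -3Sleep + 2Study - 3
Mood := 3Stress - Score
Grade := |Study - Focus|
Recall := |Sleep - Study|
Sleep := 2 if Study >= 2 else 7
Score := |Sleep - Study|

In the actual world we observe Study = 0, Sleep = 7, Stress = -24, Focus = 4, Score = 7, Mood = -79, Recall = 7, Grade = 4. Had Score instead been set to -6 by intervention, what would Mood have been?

The intervention breaks the incoming arrows to Score: Score := |Sleep - Study| no longer applies, and Score = -6.
Sleep = 2 if Study >= 2 else 7  [with Study=0]  = 7
Stress = -3Sleep + 2Study - 3  [with Sleep=7, Study=0]  = -24
Mood = 3Stress - Score  [with Stress=-24, Score=-6]  = -66

-66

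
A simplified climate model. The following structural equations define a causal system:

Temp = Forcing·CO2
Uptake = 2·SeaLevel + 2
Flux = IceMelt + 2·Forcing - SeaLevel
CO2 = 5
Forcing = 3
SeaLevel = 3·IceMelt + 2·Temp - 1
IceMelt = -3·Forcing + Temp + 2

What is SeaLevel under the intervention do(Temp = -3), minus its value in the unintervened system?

-90

do(Temp=-3) replaces the equation Temp = Forcing·CO2 with the constant Temp = -3.
IceMelt = -3·Forcing + Temp + 2  [with Forcing=3, Temp=-3]  = -10
SeaLevel = 3·IceMelt + 2·Temp - 1  [with IceMelt=-10, Temp=-3]  = -37
Without intervention: Temp = Forcing·CO2  [with Forcing=3, CO2=5]  = 15; IceMelt = -3·Forcing + Temp + 2  [with Forcing=3, Temp=15]  = 8; SeaLevel = 3·IceMelt + 2·Temp - 1  [with IceMelt=8, Temp=15]  = 53.
Change = -37 − 53 = -90.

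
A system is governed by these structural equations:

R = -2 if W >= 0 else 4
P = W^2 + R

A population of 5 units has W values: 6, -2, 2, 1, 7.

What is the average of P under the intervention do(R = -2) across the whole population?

16.8

Under do(R=-2), R's equation is replaced by R=-2 for every unit. Per-unit P: 34, 2, 2, -1, 47. Mean = 16.8.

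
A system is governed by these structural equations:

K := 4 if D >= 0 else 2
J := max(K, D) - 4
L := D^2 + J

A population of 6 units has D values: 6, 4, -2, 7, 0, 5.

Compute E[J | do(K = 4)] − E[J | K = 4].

The intervention sets K=4 in all 6 units regardless of D. Recomputing J per unit gives 2, 0, 0, 3, 0, 1; average 1.
Observing K=4 restricts to units where K's equation naturally yields 4: D ∈ {6, 4, 7, 0, 5}. In that subpopulation J = 2, 0, 3, 0, 1, mean 1.2.
Difference = 1 − 1.2 = -0.2.

-0.2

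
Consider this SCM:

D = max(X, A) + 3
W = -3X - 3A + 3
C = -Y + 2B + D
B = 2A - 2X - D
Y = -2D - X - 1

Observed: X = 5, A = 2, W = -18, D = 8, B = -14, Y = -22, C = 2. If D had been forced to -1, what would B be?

-5

Intervening sets D = -1 and removes its equation (D = max(X, A) + 3).
B = 2A - 2X - D  [with A=2, X=5, D=-1]  = -5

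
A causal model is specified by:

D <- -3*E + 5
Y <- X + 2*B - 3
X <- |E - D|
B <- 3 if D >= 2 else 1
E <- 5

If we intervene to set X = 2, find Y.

1

do(X=2) replaces the equation X <- |E - D| with the constant X = 2.
D = -3*E + 5  [with E=5]  = -10
B = 3 if D >= 2 else 1  [with D=-10]  = 1
Y = X + 2*B - 3  [with X=2, B=1]  = 1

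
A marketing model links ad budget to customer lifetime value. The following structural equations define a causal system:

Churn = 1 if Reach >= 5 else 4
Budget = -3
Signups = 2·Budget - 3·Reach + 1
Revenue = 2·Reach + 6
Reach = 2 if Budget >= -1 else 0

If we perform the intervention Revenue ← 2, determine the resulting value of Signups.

do(Revenue=2) replaces the equation Revenue = 2·Reach + 6 with the constant Revenue = 2.
Signups is not downstream of the intervention, so its value is determined by the original equations.
Reach = 2 if Budget >= -1 else 0  [with Budget=-3]  = 0
Signups = 2·Budget - 3·Reach + 1  [with Budget=-3, Reach=0]  = -5

-5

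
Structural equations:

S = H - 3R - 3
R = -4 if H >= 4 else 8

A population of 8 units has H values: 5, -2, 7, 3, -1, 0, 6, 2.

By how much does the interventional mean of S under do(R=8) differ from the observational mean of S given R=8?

do(R=8) breaks R's dependence on H. With R=8 fixed, S across the units is -22, -29, -20, -24, -28, -27, -21, -25, mean -24.5.
Observing R=8 restricts to units where R's equation naturally yields 8: H ∈ {-2, 3, -1, 0, 2}. In that subpopulation S = -29, -24, -28, -27, -25, mean -26.6.
Difference = -24.5 − (-26.6) = 2.1.

2.1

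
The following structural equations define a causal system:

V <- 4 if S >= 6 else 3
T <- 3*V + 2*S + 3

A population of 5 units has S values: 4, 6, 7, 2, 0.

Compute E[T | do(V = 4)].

22.6

Under do(V=4), V's equation is replaced by V=4 for every unit. Per-unit T: 23, 27, 29, 19, 15. Mean = 22.6.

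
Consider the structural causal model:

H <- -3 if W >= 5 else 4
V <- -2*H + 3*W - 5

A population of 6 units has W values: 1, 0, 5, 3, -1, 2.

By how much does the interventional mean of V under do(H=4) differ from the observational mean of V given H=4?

The intervention sets H=4 in all 6 units regardless of W. Recomputing V per unit gives -10, -13, 2, -4, -16, -7; average -8.
Conditioning on H=4 selects the 5 unit(s) with W ∈ {1, 0, 3, -1, 2}. Their V values: -10, -13, -4, -16, -7. Mean = -10.
Difference = -8 − (-10) = 2.

2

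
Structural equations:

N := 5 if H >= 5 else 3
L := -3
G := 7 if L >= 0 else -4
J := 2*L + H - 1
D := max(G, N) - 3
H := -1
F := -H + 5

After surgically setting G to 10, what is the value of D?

Under do(G=10), the mechanism G := 7 if L >= 0 else -4 is discarded; G is fixed at 10.
N = 5 if H >= 5 else 3  [with H=-1]  = 3
D = max(G, N) - 3  [with G=10, N=3]  = 7

7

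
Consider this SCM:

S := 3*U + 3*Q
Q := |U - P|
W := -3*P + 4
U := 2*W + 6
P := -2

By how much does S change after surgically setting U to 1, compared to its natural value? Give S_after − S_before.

-150

do(U=1) replaces the equation U := 2*W + 6 with the constant U = 1.
Q = |U - P|  [with U=1, P=-2]  = 3
S = 3*U + 3*Q  [with U=1, Q=3]  = 12
Without intervention: W = -3*P + 4  [with P=-2]  = 10; U = 2*W + 6  [with W=10]  = 26; Q = |U - P|  [with U=26, P=-2]  = 28; S = 3*U + 3*Q  [with U=26, Q=28]  = 162.
Change = 12 − 162 = -150.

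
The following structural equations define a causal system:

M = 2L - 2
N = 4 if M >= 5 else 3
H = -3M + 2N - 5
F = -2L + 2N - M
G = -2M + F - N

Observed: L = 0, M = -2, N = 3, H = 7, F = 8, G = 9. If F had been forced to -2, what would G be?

The intervention breaks the incoming arrows to F: F = -2L + 2N - M no longer applies, and F = -2.
M = 2L - 2  [with L=0]  = -2
N = 4 if M >= 5 else 3  [with M=-2]  = 3
G = -2M + F - N  [with M=-2, F=-2, N=3]  = -1

-1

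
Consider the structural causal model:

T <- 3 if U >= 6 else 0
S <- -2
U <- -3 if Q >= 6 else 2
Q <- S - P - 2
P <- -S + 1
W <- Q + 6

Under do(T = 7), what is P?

do(T=7) replaces the equation T <- 3 if U >= 6 else 0 with the constant T = 7.
P is not downstream of the intervention, so its value is determined by the original equations.
P = -S + 1  [with S=-2]  = 3

3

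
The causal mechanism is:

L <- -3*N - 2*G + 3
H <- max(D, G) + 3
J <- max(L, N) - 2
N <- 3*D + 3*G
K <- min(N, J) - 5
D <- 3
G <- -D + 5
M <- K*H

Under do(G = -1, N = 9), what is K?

Setting G = -1, N = 9 by intervention discards those variables' equations.
L = -3*N - 2*G + 3  [with N=9, G=-1]  = -22
J = max(L, N) - 2  [with L=-22, N=9]  = 7
K = min(N, J) - 5  [with N=9, J=7]  = 2

2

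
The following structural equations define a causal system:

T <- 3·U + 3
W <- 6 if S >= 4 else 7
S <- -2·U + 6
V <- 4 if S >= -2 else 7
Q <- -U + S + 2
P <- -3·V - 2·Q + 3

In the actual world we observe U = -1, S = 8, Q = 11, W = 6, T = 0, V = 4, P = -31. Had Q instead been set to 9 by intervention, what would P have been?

The intervention breaks the incoming arrows to Q: Q <- -U + S + 2 no longer applies, and Q = 9.
S = -2·U + 6  [with U=-1]  = 8
V = 4 if S >= -2 else 7  [with S=8]  = 4
P = -3·V - 2·Q + 3  [with V=4, Q=9]  = -27

-27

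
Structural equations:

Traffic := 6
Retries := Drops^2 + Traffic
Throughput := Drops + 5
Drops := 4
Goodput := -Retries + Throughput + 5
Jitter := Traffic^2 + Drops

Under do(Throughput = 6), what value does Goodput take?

The intervention breaks the incoming arrows to Throughput: Throughput := Drops + 5 no longer applies, and Throughput = 6.
Retries = Drops^2 + Traffic  [with Drops=4, Traffic=6]  = 22
Goodput = -Retries + Throughput + 5  [with Retries=22, Throughput=6]  = -11

-11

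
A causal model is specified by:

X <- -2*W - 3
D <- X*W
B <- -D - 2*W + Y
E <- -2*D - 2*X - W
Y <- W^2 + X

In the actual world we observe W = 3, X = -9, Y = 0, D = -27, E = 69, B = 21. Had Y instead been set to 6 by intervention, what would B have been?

27

The intervention breaks the incoming arrows to Y: Y <- W^2 + X no longer applies, and Y = 6.
X = -2*W - 3  [with W=3]  = -9
D = X*W  [with X=-9, W=3]  = -27
B = -D - 2*W + Y  [with D=-27, W=3, Y=6]  = 27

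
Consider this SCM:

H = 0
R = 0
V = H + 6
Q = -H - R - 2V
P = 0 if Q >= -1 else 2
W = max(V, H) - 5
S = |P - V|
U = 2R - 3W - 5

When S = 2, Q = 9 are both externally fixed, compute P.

Under do(S = 2, Q = 9), each intervened variable's structural equation is replaced by its fixed value.
P = 0 if Q >= -1 else 2  [with Q=9]  = 0

0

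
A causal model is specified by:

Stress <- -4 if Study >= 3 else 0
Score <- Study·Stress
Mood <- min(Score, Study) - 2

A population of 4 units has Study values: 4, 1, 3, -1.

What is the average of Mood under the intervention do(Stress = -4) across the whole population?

Every unit gets Stress=-4 under the intervention. Mood values become -18, -6, -14, -3; E[Mood|do(Stress=-4)] = -10.25.

-10.25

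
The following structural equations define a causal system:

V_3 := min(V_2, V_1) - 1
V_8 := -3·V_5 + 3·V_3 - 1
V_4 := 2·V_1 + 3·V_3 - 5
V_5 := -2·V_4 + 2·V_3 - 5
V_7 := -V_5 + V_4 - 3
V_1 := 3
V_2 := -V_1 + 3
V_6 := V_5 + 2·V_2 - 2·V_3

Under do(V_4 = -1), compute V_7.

The intervention breaks the incoming arrows to V_4: V_4 := 2·V_1 + 3·V_3 - 5 no longer applies, and V_4 = -1.
V_2 = -V_1 + 3  [with V_1=3]  = 0
V_3 = min(V_2, V_1) - 1  [with V_2=0, V_1=3]  = -1
V_5 = -2·V_4 + 2·V_3 - 5  [with V_4=-1, V_3=-1]  = -5
V_7 = -V_5 + V_4 - 3  [with V_5=-5, V_4=-1]  = 1

1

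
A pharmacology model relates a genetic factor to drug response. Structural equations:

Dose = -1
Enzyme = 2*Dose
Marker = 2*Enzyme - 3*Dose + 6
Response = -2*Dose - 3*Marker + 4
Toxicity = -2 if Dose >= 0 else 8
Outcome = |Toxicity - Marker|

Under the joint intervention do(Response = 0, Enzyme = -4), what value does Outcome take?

7

The joint intervention fixes Response = 0, Enzyme = -4, removing each variable's own equation.
Marker = 2*Enzyme - 3*Dose + 6  [with Enzyme=-4, Dose=-1]  = 1
Toxicity = -2 if Dose >= 0 else 8  [with Dose=-1]  = 8
Outcome = |Toxicity - Marker|  [with Toxicity=8, Marker=1]  = 7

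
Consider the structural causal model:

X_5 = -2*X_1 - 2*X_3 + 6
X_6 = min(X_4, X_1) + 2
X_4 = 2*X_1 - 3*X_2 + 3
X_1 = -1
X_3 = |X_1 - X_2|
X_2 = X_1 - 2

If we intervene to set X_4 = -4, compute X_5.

4

Intervening sets X_4 = -4 and removes its equation (X_4 = 2*X_1 - 3*X_2 + 3).
No directed path runs from X_4 to X_5, so X_5 keeps its natural value.
X_2 = X_1 - 2  [with X_1=-1]  = -3
X_3 = |X_1 - X_2|  [with X_1=-1, X_2=-3]  = 2
X_5 = -2*X_1 - 2*X_3 + 6  [with X_1=-1, X_3=2]  = 4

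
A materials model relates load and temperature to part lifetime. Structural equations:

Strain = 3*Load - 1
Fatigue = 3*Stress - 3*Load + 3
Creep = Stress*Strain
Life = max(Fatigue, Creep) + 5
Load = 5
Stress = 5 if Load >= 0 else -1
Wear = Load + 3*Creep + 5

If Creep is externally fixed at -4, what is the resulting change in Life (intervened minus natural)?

The intervention breaks the incoming arrows to Creep: Creep = Stress*Strain no longer applies, and Creep = -4.
Stress = 5 if Load >= 0 else -1  [with Load=5]  = 5
Fatigue = 3*Stress - 3*Load + 3  [with Stress=5, Load=5]  = 3
Life = max(Fatigue, Creep) + 5  [with Fatigue=3, Creep=-4]  = 8
Without intervention: Stress = 5 if Load >= 0 else -1  [with Load=5]  = 5; Strain = 3*Load - 1  [with Load=5]  = 14; Creep = Stress*Strain  [with Stress=5, Strain=14]  = 70; Fatigue = 3*Stress - 3*Load + 3  [with Stress=5, Load=5]  = 3; Life = max(Fatigue, Creep) + 5  [with Fatigue=3, Creep=70]  = 75.
Change = 8 − 75 = -67.

-67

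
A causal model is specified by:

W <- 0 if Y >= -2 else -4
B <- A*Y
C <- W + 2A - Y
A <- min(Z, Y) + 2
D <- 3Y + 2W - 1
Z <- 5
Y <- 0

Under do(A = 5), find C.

10

The intervention breaks the incoming arrows to A: A <- min(Z, Y) + 2 no longer applies, and A = 5.
W = 0 if Y >= -2 else -4  [with Y=0]  = 0
C = W + 2A - Y  [with W=0, A=5, Y=0]  = 10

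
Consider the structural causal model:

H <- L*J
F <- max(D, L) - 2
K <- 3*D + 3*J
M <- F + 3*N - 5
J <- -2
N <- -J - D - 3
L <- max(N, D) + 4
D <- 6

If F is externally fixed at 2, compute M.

Intervening sets F = 2 and removes its equation (F <- max(D, L) - 2).
N = -J - D - 3  [with J=-2, D=6]  = -7
M = F + 3*N - 5  [with F=2, N=-7]  = -24

-24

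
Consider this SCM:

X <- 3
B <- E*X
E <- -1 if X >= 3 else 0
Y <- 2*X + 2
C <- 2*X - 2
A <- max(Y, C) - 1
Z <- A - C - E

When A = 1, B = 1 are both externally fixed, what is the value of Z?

Setting A = 1, B = 1 by intervention discards those variables' equations.
C = 2*X - 2  [with X=3]  = 4
E = -1 if X >= 3 else 0  [with X=3]  = -1
Z = A - C - E  [with A=1, C=4, E=-1]  = -2

-2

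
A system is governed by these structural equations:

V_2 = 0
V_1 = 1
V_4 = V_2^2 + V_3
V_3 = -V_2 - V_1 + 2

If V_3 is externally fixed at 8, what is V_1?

Under do(V_3=8), the mechanism V_3 = -V_2 - V_1 + 2 is discarded; V_3 is fixed at 8.
V_1 is not downstream of the intervention, so its value is determined by the original equations.

1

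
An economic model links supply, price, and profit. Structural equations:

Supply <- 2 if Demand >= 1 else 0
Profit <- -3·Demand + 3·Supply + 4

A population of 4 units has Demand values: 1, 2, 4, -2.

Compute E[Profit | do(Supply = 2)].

6.25

Under do(Supply=2), Supply's equation is replaced by Supply=2 for every unit. Per-unit Profit: 7, 4, -2, 16. Mean = 6.25.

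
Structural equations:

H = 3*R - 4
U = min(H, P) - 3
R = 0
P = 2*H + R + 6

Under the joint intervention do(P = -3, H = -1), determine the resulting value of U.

The joint intervention fixes P = -3, H = -1, removing each variable's own equation.
U = min(H, P) - 3  [with H=-1, P=-3]  = -6

-6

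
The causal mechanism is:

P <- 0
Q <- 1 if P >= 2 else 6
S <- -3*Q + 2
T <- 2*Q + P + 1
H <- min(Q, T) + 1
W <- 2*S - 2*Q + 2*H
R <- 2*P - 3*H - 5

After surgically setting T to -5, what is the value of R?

The intervention breaks the incoming arrows to T: T <- 2*Q + P + 1 no longer applies, and T = -5.
Q = 1 if P >= 2 else 6  [with P=0]  = 6
H = min(Q, T) + 1  [with Q=6, T=-5]  = -4
R = 2*P - 3*H - 5  [with P=0, H=-4]  = 7

7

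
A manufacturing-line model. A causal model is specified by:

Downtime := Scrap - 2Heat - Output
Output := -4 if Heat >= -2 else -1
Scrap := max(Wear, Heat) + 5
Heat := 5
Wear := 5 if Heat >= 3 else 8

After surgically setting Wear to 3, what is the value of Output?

-4

Under do(Wear=3), the mechanism Wear := 5 if Heat >= 3 else 8 is discarded; Wear is fixed at 3.
Since Output is not a descendant of the intervened variable, it is unaffected.
Output = -4 if Heat >= -2 else -1  [with Heat=5]  = -4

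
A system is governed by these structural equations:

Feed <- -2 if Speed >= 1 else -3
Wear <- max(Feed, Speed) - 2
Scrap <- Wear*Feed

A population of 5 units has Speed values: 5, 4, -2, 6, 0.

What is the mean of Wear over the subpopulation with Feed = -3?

Conditioning on Feed=-3 selects the 2 unit(s) with Speed ∈ {-2, 0}. Their Wear values: -4, -2. Mean = -3.

-3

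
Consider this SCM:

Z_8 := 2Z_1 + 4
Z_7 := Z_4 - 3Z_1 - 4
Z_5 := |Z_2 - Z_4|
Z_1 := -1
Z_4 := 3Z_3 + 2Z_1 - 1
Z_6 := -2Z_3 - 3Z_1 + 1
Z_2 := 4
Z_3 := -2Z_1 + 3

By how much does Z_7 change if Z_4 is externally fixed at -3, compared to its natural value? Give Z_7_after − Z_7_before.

The intervention breaks the incoming arrows to Z_4: Z_4 := 3Z_3 + 2Z_1 - 1 no longer applies, and Z_4 = -3.
Z_7 = Z_4 - 3Z_1 - 4  [with Z_4=-3, Z_1=-1]  = -4
Without intervention: Z_3 = -2Z_1 + 3  [with Z_1=-1]  = 5; Z_4 = 3Z_3 + 2Z_1 - 1  [with Z_3=5, Z_1=-1]  = 12; Z_7 = Z_4 - 3Z_1 - 4  [with Z_4=12, Z_1=-1]  = 11.
Change = -4 − 11 = -15.

-15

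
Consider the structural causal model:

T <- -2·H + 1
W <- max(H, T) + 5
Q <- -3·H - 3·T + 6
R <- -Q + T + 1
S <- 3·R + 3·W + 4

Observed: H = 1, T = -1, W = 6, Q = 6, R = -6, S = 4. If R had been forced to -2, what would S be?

The intervention breaks the incoming arrows to R: R <- -Q + T + 1 no longer applies, and R = -2.
T = -2·H + 1  [with H=1]  = -1
W = max(H, T) + 5  [with H=1, T=-1]  = 6
S = 3·R + 3·W + 4  [with R=-2, W=6]  = 16

16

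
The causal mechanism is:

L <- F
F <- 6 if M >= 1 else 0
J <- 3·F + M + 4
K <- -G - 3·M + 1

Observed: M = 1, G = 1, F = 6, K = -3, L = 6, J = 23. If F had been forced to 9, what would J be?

The intervention breaks the incoming arrows to F: F <- 6 if M >= 1 else 0 no longer applies, and F = 9.
J = 3·F + M + 4  [with F=9, M=1]  = 32

32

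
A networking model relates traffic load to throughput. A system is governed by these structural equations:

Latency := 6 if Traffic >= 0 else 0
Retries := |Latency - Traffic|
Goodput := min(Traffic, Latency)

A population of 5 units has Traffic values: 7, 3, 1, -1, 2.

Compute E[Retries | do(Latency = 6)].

4

Under do(Latency=6), Latency's equation is replaced by Latency=6 for every unit. Per-unit Retries: 1, 3, 5, 7, 4. Mean = 4.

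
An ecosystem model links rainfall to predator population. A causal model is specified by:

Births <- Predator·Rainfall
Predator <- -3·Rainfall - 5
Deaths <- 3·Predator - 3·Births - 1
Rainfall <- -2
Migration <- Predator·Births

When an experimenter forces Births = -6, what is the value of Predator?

Under do(Births=-6), the mechanism Births <- Predator·Rainfall is discarded; Births is fixed at -6.
Since Predator is not a descendant of the intervened variable, it is unaffected.
Predator = -3·Rainfall - 5  [with Rainfall=-2]  = 1

1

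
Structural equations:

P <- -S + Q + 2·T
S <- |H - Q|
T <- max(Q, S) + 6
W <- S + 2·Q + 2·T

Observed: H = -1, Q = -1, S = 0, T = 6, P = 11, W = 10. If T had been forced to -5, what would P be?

Intervening sets T = -5 and removes its equation (T <- max(Q, S) + 6).
S = |H - Q|  [with H=-1, Q=-1]  = 0
P = -S + Q + 2·T  [with S=0, Q=-1, T=-5]  = -11

-11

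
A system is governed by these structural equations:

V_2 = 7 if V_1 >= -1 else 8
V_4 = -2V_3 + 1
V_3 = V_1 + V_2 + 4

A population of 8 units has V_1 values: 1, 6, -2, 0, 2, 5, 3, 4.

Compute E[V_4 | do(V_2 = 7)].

-25.75

The intervention sets V_2=7 in all 8 units regardless of V_1. Recomputing V_4 per unit gives -23, -33, -17, -21, -25, -31, -27, -29; average -25.75.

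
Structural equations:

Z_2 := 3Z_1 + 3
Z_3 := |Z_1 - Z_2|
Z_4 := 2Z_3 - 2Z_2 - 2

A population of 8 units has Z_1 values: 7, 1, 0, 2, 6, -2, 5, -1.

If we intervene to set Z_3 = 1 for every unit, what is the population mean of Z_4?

Under do(Z_3=1), Z_3's equation is replaced by Z_3=1 for every unit. Per-unit Z_4: -48, -12, -6, -18, -42, 6, -36, 0. Mean = -19.5.

-19.5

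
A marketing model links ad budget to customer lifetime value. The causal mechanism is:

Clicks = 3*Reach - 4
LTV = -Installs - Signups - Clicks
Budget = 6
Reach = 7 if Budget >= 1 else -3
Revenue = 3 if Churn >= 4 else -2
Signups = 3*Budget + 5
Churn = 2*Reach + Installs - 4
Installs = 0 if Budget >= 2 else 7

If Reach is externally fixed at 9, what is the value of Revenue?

3

Under do(Reach=9), the mechanism Reach = 7 if Budget >= 1 else -3 is discarded; Reach is fixed at 9.
Installs = 0 if Budget >= 2 else 7  [with Budget=6]  = 0
Churn = 2*Reach + Installs - 4  [with Reach=9, Installs=0]  = 14
Revenue = 3 if Churn >= 4 else -2  [with Churn=14]  = 3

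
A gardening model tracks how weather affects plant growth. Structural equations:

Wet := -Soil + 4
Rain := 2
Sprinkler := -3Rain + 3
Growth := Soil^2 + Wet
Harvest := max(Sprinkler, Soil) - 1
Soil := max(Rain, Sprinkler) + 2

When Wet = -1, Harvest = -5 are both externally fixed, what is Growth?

15

Setting Wet = -1, Harvest = -5 by intervention discards those variables' equations.
Sprinkler = -3Rain + 3  [with Rain=2]  = -3
Soil = max(Rain, Sprinkler) + 2  [with Rain=2, Sprinkler=-3]  = 4
Growth = Soil^2 + Wet  [with Soil=4, Wet=-1]  = 15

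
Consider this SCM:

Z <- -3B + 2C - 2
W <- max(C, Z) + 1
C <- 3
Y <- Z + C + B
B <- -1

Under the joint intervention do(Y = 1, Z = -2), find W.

4

The joint intervention fixes Y = 1, Z = -2, removing each variable's own equation.
W = max(C, Z) + 1  [with C=3, Z=-2]  = 4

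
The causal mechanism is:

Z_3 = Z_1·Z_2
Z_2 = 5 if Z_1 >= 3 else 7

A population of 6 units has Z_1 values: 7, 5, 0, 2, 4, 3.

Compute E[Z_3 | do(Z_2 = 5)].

do(Z_2=5) breaks Z_2's dependence on Z_1. With Z_2=5 fixed, Z_3 across the units is 35, 25, 0, 10, 20, 15, mean 17.5.

17.5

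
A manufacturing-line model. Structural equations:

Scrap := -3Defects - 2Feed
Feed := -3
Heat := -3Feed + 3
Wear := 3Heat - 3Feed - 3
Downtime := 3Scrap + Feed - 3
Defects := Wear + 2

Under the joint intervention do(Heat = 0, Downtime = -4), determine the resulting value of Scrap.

Setting Heat = 0, Downtime = -4 by intervention discards those variables' equations.
Wear = 3Heat - 3Feed - 3  [with Heat=0, Feed=-3]  = 6
Defects = Wear + 2  [with Wear=6]  = 8
Scrap = -3Defects - 2Feed  [with Defects=8, Feed=-3]  = -18

-18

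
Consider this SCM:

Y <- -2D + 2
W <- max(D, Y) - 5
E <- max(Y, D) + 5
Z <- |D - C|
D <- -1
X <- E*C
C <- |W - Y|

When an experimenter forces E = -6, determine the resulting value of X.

The intervention breaks the incoming arrows to E: E <- max(Y, D) + 5 no longer applies, and E = -6.
Y = -2D + 2  [with D=-1]  = 4
W = max(D, Y) - 5  [with D=-1, Y=4]  = -1
C = |W - Y|  [with W=-1, Y=4]  = 5
X = E*C  [with E=-6, C=5]  = -30

-30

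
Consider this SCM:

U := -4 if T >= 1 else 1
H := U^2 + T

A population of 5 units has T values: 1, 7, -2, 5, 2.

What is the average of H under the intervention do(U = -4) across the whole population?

18.6

Under do(U=-4), U's equation is replaced by U=-4 for every unit. Per-unit H: 17, 23, 14, 21, 18. Mean = 18.6.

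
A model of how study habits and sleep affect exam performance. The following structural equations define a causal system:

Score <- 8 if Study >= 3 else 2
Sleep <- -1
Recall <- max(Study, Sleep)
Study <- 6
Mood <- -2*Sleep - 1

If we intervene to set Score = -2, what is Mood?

The intervention breaks the incoming arrows to Score: Score <- 8 if Study >= 3 else 2 no longer applies, and Score = -2.
Mood is not downstream of the intervention, so its value is determined by the original equations.
Mood = -2*Sleep - 1  [with Sleep=-1]  = 1

1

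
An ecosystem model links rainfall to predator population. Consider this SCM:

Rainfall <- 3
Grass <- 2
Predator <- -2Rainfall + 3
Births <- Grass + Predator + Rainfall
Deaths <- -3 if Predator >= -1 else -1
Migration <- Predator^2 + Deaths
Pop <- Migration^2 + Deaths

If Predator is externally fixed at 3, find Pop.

The intervention breaks the incoming arrows to Predator: Predator <- -2Rainfall + 3 no longer applies, and Predator = 3.
Deaths = -3 if Predator >= -1 else -1  [with Predator=3]  = -3
Migration = Predator^2 + Deaths  [with Predator=3, Deaths=-3]  = 6
Pop = Migration^2 + Deaths  [with Migration=6, Deaths=-3]  = 33

33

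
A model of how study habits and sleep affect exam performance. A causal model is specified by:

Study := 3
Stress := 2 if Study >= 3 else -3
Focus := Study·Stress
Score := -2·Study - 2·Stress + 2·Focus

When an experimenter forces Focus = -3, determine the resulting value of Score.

-16

The intervention breaks the incoming arrows to Focus: Focus := Study·Stress no longer applies, and Focus = -3.
Stress = 2 if Study >= 3 else -3  [with Study=3]  = 2
Score = -2·Study - 2·Stress + 2·Focus  [with Study=3, Stress=2, Focus=-3]  = -16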